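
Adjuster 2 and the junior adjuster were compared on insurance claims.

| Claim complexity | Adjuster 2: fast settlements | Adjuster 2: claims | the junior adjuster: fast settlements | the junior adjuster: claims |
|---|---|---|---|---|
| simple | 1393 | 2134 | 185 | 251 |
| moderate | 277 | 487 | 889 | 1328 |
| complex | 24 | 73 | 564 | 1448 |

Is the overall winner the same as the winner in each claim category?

Simple: Adjuster 2 1393/2134 = 65.3%, the junior adjuster 185/251 = 73.7% → the junior adjuster
Moderate: Adjuster 2 277/487 = 56.9%, the junior adjuster 889/1328 = 66.9% → the junior adjuster
Complex: Adjuster 2 24/73 = 32.9%, the junior adjuster 564/1448 = 39.0% → the junior adjuster
Overall: Adjuster 2 1694/2694 = 62.9%, the junior adjuster 1638/3027 = 54.1% → Adjuster 2
The junior adjuster wins each claim group but Adjuster 2 wins overall — the comparison reverses. The junior adjuster's claims skew toward complex, which has a lower base rate.

No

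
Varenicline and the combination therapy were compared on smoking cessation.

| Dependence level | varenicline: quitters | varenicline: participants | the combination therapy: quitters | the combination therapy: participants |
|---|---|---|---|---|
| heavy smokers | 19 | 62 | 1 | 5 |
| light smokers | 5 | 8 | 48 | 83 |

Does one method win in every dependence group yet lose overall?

Heavy smokers: varenicline 19/62 = 30.6%, the combination therapy 1/5 = 20.0% → varenicline
Light smokers: varenicline 5/8 = 62.5%, the combination therapy 48/83 = 57.8% → varenicline
Overall: varenicline 24/70 = 34.3%, the combination therapy 49/88 = 55.7% → the combination therapy
Varenicline wins each dependence group but the combination therapy wins overall — the comparison reverses. Varenicline's participants skew toward heavy smokers, which has a lower base rate.

Yes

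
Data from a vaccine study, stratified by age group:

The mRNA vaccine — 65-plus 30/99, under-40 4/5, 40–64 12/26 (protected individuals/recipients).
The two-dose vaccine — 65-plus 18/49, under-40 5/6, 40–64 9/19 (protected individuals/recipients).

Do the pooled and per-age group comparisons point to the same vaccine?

65-plus: the mRNA vaccine 30/99 = 30.3%, the two-dose vaccine 18/49 = 36.7% → the two-dose vaccine
Under-40: the mRNA vaccine 4/5 = 80.0%, the two-dose vaccine 5/6 = 83.3% → the two-dose vaccine
40–64: the mRNA vaccine 12/26 = 46.2%, the two-dose vaccine 9/19 = 47.4% → the two-dose vaccine
Overall: the mRNA vaccine 46/130 = 35.4%, the two-dose vaccine 32/74 = 43.2% → the two-dose vaccine
The two-dose vaccine wins overall and in every age group — no reversal.

Yes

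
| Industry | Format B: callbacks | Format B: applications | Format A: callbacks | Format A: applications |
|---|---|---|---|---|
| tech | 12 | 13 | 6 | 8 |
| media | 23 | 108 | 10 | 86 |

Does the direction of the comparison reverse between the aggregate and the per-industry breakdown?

Tech: Format B 12/13 = 92.3%, Format A 6/8 = 75.0% → Format B
Media: Format B 23/108 = 21.3%, Format A 10/86 = 11.6% → Format B
Overall: Format B 35/121 = 28.9%, Format A 16/94 = 17.0% → Format B
Format B wins overall and in every industry group — no reversal.

No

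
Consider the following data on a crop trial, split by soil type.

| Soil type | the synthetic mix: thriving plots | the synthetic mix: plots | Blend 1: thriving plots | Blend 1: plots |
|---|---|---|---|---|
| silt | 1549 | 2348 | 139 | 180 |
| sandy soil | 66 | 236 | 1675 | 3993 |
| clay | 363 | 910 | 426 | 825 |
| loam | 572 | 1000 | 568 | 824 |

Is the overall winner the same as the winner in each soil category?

Silt: the synthetic mix 1549/2348 = 66.0%, Blend 1 139/180 = 77.2% → Blend 1
Sandy soil: the synthetic mix 66/236 = 28.0%, Blend 1 1675/3993 = 41.9% → Blend 1
Clay: the synthetic mix 363/910 = 39.9%, Blend 1 426/825 = 51.6% → Blend 1
Loam: the synthetic mix 572/1000 = 57.2%, Blend 1 568/824 = 68.9% → Blend 1
Overall: the synthetic mix 2550/4494 = 56.7%, Blend 1 2808/5822 = 48.2% → the synthetic mix
Blend 1 wins each soil group but the synthetic mix wins overall — the comparison reverses. Blend 1's plots skew toward sandy soil, which has a lower base rate.

No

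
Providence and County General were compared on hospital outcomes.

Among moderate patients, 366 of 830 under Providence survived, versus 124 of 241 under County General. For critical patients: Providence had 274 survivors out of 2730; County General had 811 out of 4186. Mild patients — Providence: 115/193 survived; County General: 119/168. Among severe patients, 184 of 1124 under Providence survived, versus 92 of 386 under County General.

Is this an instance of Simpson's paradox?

No

Moderate: Providence 366/830 = 44.1%, County General 124/241 = 51.5% → County General
Critical: Providence 274/2730 = 10.0%, County General 811/4186 = 19.4% → County General
Mild: Providence 115/193 = 59.6%, County General 119/168 = 70.8% → County General
Severe: Providence 184/1124 = 16.4%, County General 92/386 = 23.8% → County General
Overall: Providence 939/4877 = 19.3%, County General 1146/4981 = 23.0% → County General
County General wins overall and in every case group — no reversal.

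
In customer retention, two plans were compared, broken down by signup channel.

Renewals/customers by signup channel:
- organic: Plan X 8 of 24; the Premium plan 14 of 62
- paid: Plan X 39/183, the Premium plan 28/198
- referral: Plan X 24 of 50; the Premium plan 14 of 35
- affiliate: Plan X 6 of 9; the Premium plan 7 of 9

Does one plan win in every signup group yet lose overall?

Organic: Plan X 8/24 = 33.3%, the Premium plan 14/62 = 22.6% → Plan X
Paid: Plan X 39/183 = 21.3%, the Premium plan 28/198 = 14.1% → Plan X
Referral: Plan X 24/50 = 48.0%, the Premium plan 14/35 = 40.0% → Plan X
Affiliate: Plan X 6/9 = 66.7%, the Premium plan 7/9 = 77.8% → the Premium plan
Overall: Plan X 77/266 = 28.9%, the Premium plan 63/304 = 20.7% → Plan X
Neither sweeps: Plan X wins 3 of 4 groups, the Premium plan wins 1. Plan X wins overall but not every group — no Simpson reversal.

No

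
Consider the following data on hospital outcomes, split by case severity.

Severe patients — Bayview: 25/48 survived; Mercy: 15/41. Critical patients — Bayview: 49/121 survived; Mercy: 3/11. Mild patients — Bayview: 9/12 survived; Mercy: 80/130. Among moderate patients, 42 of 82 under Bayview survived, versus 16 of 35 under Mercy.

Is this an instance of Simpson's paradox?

Yes

Severe: Bayview 25/48 = 52.1%, Mercy 15/41 = 36.6% → Bayview
Critical: Bayview 49/121 = 40.5%, Mercy 3/11 = 27.3% → Bayview
Mild: Bayview 9/12 = 75.0%, Mercy 80/130 = 61.5% → Bayview
Moderate: Bayview 42/82 = 51.2%, Mercy 16/35 = 45.7% → Bayview
Overall: Bayview 125/263 = 47.5%, Mercy 114/217 = 52.5% → Mercy
Bayview wins each case group but Mercy wins overall — the comparison reverses. Bayview's patients skew toward critical, which has a lower base rate.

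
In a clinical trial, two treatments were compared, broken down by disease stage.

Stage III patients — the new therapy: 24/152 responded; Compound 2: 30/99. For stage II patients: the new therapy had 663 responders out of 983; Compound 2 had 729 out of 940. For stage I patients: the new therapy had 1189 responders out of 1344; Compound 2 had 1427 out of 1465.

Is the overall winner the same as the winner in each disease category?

Yes

Stage III: the new therapy 24/152 = 15.8%, Compound 2 30/99 = 30.3% → Compound 2
Stage II: the new therapy 663/983 = 67.4%, Compound 2 729/940 = 77.6% → Compound 2
Stage I: the new therapy 1189/1344 = 88.5%, Compound 2 1427/1465 = 97.4% → Compound 2
Overall: the new therapy 1876/2479 = 75.7%, Compound 2 2186/2504 = 87.3% → Compound 2
Compound 2 wins overall and in every disease group — no reversal.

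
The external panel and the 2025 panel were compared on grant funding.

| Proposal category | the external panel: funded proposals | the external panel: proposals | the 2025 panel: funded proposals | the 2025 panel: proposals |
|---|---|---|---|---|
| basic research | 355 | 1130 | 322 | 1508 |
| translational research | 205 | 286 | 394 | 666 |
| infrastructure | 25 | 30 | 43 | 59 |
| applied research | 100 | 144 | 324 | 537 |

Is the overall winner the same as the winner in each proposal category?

Yes

Basic research: the external panel 355/1130 = 31.4%, the 2025 panel 322/1508 = 21.4% → the external panel
Translational research: the external panel 205/286 = 71.7%, the 2025 panel 394/666 = 59.2% → the external panel
Infrastructure: the external panel 25/30 = 83.3%, the 2025 panel 43/59 = 72.9% → the external panel
Applied research: the external panel 100/144 = 69.4%, the 2025 panel 324/537 = 60.3% → the external panel
Overall: the external panel 685/1590 = 43.1%, the 2025 panel 1083/2770 = 39.1% → the external panel
The external panel wins overall and in every proposal group — no reversal.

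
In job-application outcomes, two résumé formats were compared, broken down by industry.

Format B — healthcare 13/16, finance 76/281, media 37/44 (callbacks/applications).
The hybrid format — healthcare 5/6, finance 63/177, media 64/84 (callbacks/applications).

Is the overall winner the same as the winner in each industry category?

No

Healthcare: Format B 13/16 = 81.2%, the hybrid format 5/6 = 83.3% → the hybrid format
Finance: Format B 76/281 = 27.0%, the hybrid format 63/177 = 35.6% → the hybrid format
Media: Format B 37/44 = 84.1%, the hybrid format 64/84 = 76.2% → Format B
Overall: Format B 126/341 = 37.0%, the hybrid format 132/267 = 49.4% → the hybrid format
Neither sweeps: Format B wins 1 of 3 groups, the hybrid format wins 2. The hybrid format wins overall but not every group — no Simpson reversal.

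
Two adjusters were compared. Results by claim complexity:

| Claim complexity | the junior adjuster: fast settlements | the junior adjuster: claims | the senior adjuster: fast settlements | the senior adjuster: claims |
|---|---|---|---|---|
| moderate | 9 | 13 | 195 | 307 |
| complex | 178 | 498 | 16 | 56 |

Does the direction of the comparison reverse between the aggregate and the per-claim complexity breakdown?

Moderate: the junior adjuster 9/13 = 69.2%, the senior adjuster 195/307 = 63.5% → the junior adjuster
Complex: the junior adjuster 178/498 = 35.7%, the senior adjuster 16/56 = 28.6% → the junior adjuster
Overall: the junior adjuster 187/511 = 36.6%, the senior adjuster 211/363 = 58.1% → the senior adjuster
The junior adjuster wins each claim group but the senior adjuster wins overall — the comparison reverses. The junior adjuster's claims skew toward complex, which has a lower base rate.

Yes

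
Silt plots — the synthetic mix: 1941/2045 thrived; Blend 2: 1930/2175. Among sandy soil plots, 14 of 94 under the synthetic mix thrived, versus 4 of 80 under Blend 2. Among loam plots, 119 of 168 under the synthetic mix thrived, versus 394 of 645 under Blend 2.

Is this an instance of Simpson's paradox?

Silt: the synthetic mix 1941/2045 = 94.9%, Blend 2 1930/2175 = 88.7% → the synthetic mix
Sandy soil: the synthetic mix 14/94 = 14.9%, Blend 2 4/80 = 5.0% → the synthetic mix
Loam: the synthetic mix 119/168 = 70.8%, Blend 2 394/645 = 61.1% → the synthetic mix
Overall: the synthetic mix 2074/2307 = 89.9%, Blend 2 2328/2900 = 80.3% → the synthetic mix
The synthetic mix wins overall and in every soil group — no reversal.

No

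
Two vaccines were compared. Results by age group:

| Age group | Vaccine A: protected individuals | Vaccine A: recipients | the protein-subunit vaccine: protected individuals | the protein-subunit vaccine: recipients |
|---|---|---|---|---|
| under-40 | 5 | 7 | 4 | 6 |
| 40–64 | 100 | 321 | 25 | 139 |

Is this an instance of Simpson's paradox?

No

Under-40: Vaccine A 5/7 = 71.4%, the protein-subunit vaccine 4/6 = 66.7% → Vaccine A
40–64: Vaccine A 100/321 = 31.2%, the protein-subunit vaccine 25/139 = 18.0% → Vaccine A
Overall: Vaccine A 105/328 = 32.0%, the protein-subunit vaccine 29/145 = 20.0% → Vaccine A
Vaccine A wins overall and in every age group — no reversal.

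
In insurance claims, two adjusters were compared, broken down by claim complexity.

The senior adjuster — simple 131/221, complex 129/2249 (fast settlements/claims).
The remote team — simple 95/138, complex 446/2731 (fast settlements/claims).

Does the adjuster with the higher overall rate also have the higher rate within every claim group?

Yes

Simple: the senior adjuster 131/221 = 59.3%, the remote team 95/138 = 68.8% → the remote team
Complex: the senior adjuster 129/2249 = 5.7%, the remote team 446/2731 = 16.3% → the remote team
Overall: the senior adjuster 260/2470 = 10.5%, the remote team 541/2869 = 18.9% → the remote team
The remote team wins overall and in every claim group — no reversal.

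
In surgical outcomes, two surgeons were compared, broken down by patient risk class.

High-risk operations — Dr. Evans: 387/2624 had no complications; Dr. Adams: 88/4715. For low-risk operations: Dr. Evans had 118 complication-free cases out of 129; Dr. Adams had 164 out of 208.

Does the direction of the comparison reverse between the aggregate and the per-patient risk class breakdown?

No

High-risk: Dr. Evans 387/2624 = 14.7%, Dr. Adams 88/4715 = 1.9% → Dr. Evans
Low-risk: Dr. Evans 118/129 = 91.5%, Dr. Adams 164/208 = 78.8% → Dr. Evans
Overall: Dr. Evans 505/2753 = 18.3%, Dr. Adams 252/4923 = 5.1% → Dr. Evans
Dr. Evans wins overall and in every patient risk group — no reversal.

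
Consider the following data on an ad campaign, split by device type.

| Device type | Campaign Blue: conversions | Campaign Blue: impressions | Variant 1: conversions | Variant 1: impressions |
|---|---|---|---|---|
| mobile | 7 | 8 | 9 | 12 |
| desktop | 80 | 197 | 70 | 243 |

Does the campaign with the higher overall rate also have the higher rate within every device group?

Yes

Mobile: Campaign Blue 7/8 = 87.5%, Variant 1 9/12 = 75.0% → Campaign Blue
Desktop: Campaign Blue 80/197 = 40.6%, Variant 1 70/243 = 28.8% → Campaign Blue
Overall: Campaign Blue 87/205 = 42.4%, Variant 1 79/255 = 31.0% → Campaign Blue
Campaign Blue wins overall and in every device group — no reversal.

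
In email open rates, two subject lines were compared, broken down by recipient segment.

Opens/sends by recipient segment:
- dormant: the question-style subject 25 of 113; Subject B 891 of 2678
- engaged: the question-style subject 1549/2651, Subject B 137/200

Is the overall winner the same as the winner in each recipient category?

No

Dormant: the question-style subject 25/113 = 22.1%, Subject B 891/2678 = 33.3% → Subject B
Engaged: the question-style subject 1549/2651 = 58.4%, Subject B 137/200 = 68.5% → Subject B
Overall: the question-style subject 1574/2764 = 56.9%, Subject B 1028/2878 = 35.7% → the question-style subject
Subject B wins each recipient group but the question-style subject wins overall — the comparison reverses. Subject B's sends skew toward dormant, which has a lower base rate.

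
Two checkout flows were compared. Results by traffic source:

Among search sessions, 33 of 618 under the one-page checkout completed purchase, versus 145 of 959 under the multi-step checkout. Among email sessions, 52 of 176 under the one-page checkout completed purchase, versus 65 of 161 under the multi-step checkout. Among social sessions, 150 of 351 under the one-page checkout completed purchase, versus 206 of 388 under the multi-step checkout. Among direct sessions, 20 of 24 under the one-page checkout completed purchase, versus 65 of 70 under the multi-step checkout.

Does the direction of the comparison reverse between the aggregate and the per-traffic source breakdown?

Search: the one-page checkout 33/618 = 5.3%, the multi-step checkout 145/959 = 15.1% → the multi-step checkout
Email: the one-page checkout 52/176 = 29.5%, the multi-step checkout 65/161 = 40.4% → the multi-step checkout
Social: the one-page checkout 150/351 = 42.7%, the multi-step checkout 206/388 = 53.1% → the multi-step checkout
Direct: the one-page checkout 20/24 = 83.3%, the multi-step checkout 65/70 = 92.9% → the multi-step checkout
Overall: the one-page checkout 255/1169 = 21.8%, the multi-step checkout 481/1578 = 30.5% → the multi-step checkout
The multi-step checkout wins overall and in every traffic group — no reversal.

No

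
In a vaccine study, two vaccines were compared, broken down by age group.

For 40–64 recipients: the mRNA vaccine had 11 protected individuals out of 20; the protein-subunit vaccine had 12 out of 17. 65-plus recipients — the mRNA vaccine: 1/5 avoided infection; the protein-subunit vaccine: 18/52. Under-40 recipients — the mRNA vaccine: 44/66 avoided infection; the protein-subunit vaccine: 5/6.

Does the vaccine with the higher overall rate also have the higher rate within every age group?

No

40–64: the mRNA vaccine 11/20 = 55.0%, the protein-subunit vaccine 12/17 = 70.6% → the protein-subunit vaccine
65-plus: the mRNA vaccine 1/5 = 20.0%, the protein-subunit vaccine 18/52 = 34.6% → the protein-subunit vaccine
Under-40: the mRNA vaccine 44/66 = 66.7%, the protein-subunit vaccine 5/6 = 83.3% → the protein-subunit vaccine
Overall: the mRNA vaccine 56/91 = 61.5%, the protein-subunit vaccine 35/75 = 46.7% → the mRNA vaccine
The protein-subunit vaccine wins each age group but the mRNA vaccine wins overall — the comparison reverses. The protein-subunit vaccine's recipients skew toward 65-plus, which has a lower base rate.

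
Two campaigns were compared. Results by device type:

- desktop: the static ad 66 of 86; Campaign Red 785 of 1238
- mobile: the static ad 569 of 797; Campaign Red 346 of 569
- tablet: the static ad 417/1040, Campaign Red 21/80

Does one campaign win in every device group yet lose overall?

Desktop: the static ad 66/86 = 76.7%, Campaign Red 785/1238 = 63.4% → the static ad
Mobile: the static ad 569/797 = 71.4%, Campaign Red 346/569 = 60.8% → the static ad
Tablet: the static ad 417/1040 = 40.1%, Campaign Red 21/80 = 26.2% → the static ad
Overall: the static ad 1052/1923 = 54.7%, Campaign Red 1152/1887 = 61.0% → Campaign Red
The static ad wins each device group but Campaign Red wins overall — the comparison reverses. The static ad's impressions skew toward tablet, which has a lower base rate.

Yes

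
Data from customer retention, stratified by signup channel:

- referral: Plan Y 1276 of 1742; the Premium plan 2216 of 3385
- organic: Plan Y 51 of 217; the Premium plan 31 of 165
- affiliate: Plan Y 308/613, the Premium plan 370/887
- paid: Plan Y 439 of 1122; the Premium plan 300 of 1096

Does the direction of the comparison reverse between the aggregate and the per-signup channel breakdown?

Referral: Plan Y 1276/1742 = 73.2%, the Premium plan 2216/3385 = 65.5% → Plan Y
Organic: Plan Y 51/217 = 23.5%, the Premium plan 31/165 = 18.8% → Plan Y
Affiliate: Plan Y 308/613 = 50.2%, the Premium plan 370/887 = 41.7% → Plan Y
Paid: Plan Y 439/1122 = 39.1%, the Premium plan 300/1096 = 27.4% → Plan Y
Overall: Plan Y 2074/3694 = 56.1%, the Premium plan 2917/5533 = 52.7% → Plan Y
Plan Y wins overall and in every signup group — no reversal.

No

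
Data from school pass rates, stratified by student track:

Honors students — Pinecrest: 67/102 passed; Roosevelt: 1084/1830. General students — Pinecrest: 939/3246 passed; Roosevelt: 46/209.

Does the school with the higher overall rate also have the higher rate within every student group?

Honors: Pinecrest 67/102 = 65.7%, Roosevelt 1084/1830 = 59.2% → Pinecrest
General: Pinecrest 939/3246 = 28.9%, Roosevelt 46/209 = 22.0% → Pinecrest
Overall: Pinecrest 1006/3348 = 30.0%, Roosevelt 1130/2039 = 55.4% → Roosevelt
Pinecrest wins each student group but Roosevelt wins overall — the comparison reverses. Pinecrest's students skew toward general, which has a lower base rate.

No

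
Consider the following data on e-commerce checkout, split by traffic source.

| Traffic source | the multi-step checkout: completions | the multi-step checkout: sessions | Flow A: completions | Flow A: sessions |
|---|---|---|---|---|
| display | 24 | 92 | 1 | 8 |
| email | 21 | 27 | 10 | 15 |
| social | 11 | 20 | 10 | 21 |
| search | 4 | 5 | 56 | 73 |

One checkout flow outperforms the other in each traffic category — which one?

the multi-step checkout

Display: the multi-step checkout 24/92 = 26.1%, Flow A 1/8 = 12.5% → the multi-step checkout
Email: the multi-step checkout 21/27 = 77.8%, Flow A 10/15 = 66.7% → the multi-step checkout
Social: the multi-step checkout 11/20 = 55.0%, Flow A 10/21 = 47.6% → the multi-step checkout
Search: the multi-step checkout 4/5 = 80.0%, Flow A 56/73 = 76.7% → the multi-step checkout
The multi-step checkout has the higher rate in all 4 groups.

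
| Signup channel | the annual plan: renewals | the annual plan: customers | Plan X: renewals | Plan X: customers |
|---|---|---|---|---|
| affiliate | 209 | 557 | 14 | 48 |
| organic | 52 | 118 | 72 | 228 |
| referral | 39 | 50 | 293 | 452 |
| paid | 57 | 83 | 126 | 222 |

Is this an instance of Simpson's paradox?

Yes

Affiliate: the annual plan 209/557 = 37.5%, Plan X 14/48 = 29.2% → the annual plan
Organic: the annual plan 52/118 = 44.1%, Plan X 72/228 = 31.6% → the annual plan
Referral: the annual plan 39/50 = 78.0%, Plan X 293/452 = 64.8% → the annual plan
Paid: the annual plan 57/83 = 68.7%, Plan X 126/222 = 56.8% → the annual plan
Overall: the annual plan 357/808 = 44.2%, Plan X 505/950 = 53.2% → Plan X
The annual plan wins each signup group but Plan X wins overall — the comparison reverses. The annual plan's customers skew toward affiliate, which has a lower base rate.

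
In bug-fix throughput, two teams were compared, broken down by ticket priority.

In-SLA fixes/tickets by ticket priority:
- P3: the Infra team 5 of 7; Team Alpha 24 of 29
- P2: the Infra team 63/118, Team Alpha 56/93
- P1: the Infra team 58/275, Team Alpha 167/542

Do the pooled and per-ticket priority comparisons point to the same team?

Yes

P3: the Infra team 5/7 = 71.4%, Team Alpha 24/29 = 82.8% → Team Alpha
P2: the Infra team 63/118 = 53.4%, Team Alpha 56/93 = 60.2% → Team Alpha
P1: the Infra team 58/275 = 21.1%, Team Alpha 167/542 = 30.8% → Team Alpha
Overall: the Infra team 126/400 = 31.5%, Team Alpha 247/664 = 37.2% → Team Alpha
Team Alpha wins overall and in every ticket group — no reversal.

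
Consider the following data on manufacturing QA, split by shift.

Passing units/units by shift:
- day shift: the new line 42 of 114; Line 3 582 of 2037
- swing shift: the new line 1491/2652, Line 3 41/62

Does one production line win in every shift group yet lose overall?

No

Day shift: the new line 42/114 = 36.8%, Line 3 582/2037 = 28.6% → the new line
Swing shift: the new line 1491/2652 = 56.2%, Line 3 41/62 = 66.1% → Line 3
Overall: the new line 1533/2766 = 55.4%, Line 3 623/2099 = 29.7% → the new line
Neither sweeps: the new line wins 1 of 2 groups, Line 3 wins 1. The new line wins overall but not every group — no Simpson reversal.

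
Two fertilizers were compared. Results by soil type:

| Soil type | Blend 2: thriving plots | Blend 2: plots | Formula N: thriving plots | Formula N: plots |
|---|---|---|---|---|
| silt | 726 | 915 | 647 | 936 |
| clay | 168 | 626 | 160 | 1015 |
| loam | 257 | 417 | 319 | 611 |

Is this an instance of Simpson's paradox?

Silt: Blend 2 726/915 = 79.3%, Formula N 647/936 = 69.1% → Blend 2
Clay: Blend 2 168/626 = 26.8%, Formula N 160/1015 = 15.8% → Blend 2
Loam: Blend 2 257/417 = 61.6%, Formula N 319/611 = 52.2% → Blend 2
Overall: Blend 2 1151/1958 = 58.8%, Formula N 1126/2562 = 44.0% → Blend 2
Blend 2 wins overall and in every soil group — no reversal.

No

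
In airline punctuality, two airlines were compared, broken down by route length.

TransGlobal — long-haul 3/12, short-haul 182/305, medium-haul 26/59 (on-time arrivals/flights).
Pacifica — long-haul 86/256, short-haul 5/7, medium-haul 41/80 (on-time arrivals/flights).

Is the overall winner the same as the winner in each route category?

Long-haul: TransGlobal 3/12 = 25.0%, Pacifica 86/256 = 33.6% → Pacifica
Short-haul: TransGlobal 182/305 = 59.7%, Pacifica 5/7 = 71.4% → Pacifica
Medium-haul: TransGlobal 26/59 = 44.1%, Pacifica 41/80 = 51.2% → Pacifica
Overall: TransGlobal 211/376 = 56.1%, Pacifica 132/343 = 38.5% → TransGlobal
Pacifica wins each route group but TransGlobal wins overall — the comparison reverses. Pacifica's flights skew toward long-haul, which has a lower base rate.

No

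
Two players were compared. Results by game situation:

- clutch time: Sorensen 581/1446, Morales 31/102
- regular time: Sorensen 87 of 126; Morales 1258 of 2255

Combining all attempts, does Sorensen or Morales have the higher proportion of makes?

Morales

Clutch time: Sorensen 581/1446 = 40.2%, Morales 31/102 = 30.4% → Sorensen
Regular time: Sorensen 87/126 = 69.0%, Morales 1258/2255 = 55.8% → Sorensen
Overall: Sorensen 668/1572 = 42.5%, Morales 1289/2357 = 54.7% → Morales
(Sorensen wins every game group but Morales wins overall — Sorensen's attempts skew toward the low-rate clutch time group.)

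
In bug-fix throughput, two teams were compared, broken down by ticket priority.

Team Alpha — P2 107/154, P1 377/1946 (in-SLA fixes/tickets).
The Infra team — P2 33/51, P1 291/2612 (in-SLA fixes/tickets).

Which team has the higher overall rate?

P2: Team Alpha 107/154 = 69.5%, the Infra team 33/51 = 64.7% → Team Alpha
P1: Team Alpha 377/1946 = 19.4%, the Infra team 291/2612 = 11.1% → Team Alpha
Overall: Team Alpha 484/2100 = 23.0%, the Infra team 324/2663 = 12.2% → Team Alpha

Team Alpha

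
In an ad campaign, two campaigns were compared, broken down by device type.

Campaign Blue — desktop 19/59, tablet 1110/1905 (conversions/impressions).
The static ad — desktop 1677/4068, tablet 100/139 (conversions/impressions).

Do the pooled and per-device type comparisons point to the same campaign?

Desktop: Campaign Blue 19/59 = 32.2%, the static ad 1677/4068 = 41.2% → the static ad
Tablet: Campaign Blue 1110/1905 = 58.3%, the static ad 100/139 = 71.9% → the static ad
Overall: Campaign Blue 1129/1964 = 57.5%, the static ad 1777/4207 = 42.2% → Campaign Blue
The static ad wins each device group but Campaign Blue wins overall — the comparison reverses. The static ad's impressions skew toward desktop, which has a lower base rate.

No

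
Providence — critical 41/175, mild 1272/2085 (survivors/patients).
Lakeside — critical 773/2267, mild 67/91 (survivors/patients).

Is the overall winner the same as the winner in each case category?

No

Critical: Providence 41/175 = 23.4%, Lakeside 773/2267 = 34.1% → Lakeside
Mild: Providence 1272/2085 = 61.0%, Lakeside 67/91 = 73.6% → Lakeside
Overall: Providence 1313/2260 = 58.1%, Lakeside 840/2358 = 35.6% → Providence
Lakeside wins each case group but Providence wins overall — the comparison reverses. Lakeside's patients skew toward critical, which has a lower base rate.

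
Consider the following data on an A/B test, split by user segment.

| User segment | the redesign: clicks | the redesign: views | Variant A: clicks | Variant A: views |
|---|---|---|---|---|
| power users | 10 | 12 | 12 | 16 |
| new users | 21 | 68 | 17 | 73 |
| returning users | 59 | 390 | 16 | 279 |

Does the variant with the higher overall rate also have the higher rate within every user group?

Yes

Power users: the redesign 10/12 = 83.3%, Variant A 12/16 = 75.0% → the redesign
New users: the redesign 21/68 = 30.9%, Variant A 17/73 = 23.3% → the redesign
Returning users: the redesign 59/390 = 15.1%, Variant A 16/279 = 5.7% → the redesign
Overall: the redesign 90/470 = 19.1%, Variant A 45/368 = 12.2% → the redesign
The redesign wins overall and in every user group — no reversal.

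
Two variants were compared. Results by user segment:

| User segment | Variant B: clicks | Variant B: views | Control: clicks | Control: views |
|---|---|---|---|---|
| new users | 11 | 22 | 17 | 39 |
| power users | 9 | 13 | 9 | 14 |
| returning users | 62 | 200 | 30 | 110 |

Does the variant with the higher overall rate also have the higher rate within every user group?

Yes

New users: Variant B 11/22 = 50.0%, Control 17/39 = 43.6% → Variant B
Power users: Variant B 9/13 = 69.2%, Control 9/14 = 64.3% → Variant B
Returning users: Variant B 62/200 = 31.0%, Control 30/110 = 27.3% → Variant B
Overall: Variant B 82/235 = 34.9%, Control 56/163 = 34.4% → Variant B
Variant B wins overall and in every user group — no reversal.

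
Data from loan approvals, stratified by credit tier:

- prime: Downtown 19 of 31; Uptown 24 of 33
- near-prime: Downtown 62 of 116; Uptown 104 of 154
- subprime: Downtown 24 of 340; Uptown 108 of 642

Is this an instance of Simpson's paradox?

No

Prime: Downtown 19/31 = 61.3%, Uptown 24/33 = 72.7% → Uptown
Near-prime: Downtown 62/116 = 53.4%, Uptown 104/154 = 67.5% → Uptown
Subprime: Downtown 24/340 = 7.1%, Uptown 108/642 = 16.8% → Uptown
Overall: Downtown 105/487 = 21.6%, Uptown 236/829 = 28.5% → Uptown
Uptown wins overall and in every credit group — no reversal.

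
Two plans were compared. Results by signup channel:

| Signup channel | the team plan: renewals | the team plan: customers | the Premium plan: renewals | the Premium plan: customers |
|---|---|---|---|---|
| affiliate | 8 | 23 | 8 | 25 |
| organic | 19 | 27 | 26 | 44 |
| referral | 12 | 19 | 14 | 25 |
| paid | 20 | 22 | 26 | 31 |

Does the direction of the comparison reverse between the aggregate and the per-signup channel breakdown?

No

Affiliate: the team plan 8/23 = 34.8%, the Premium plan 8/25 = 32.0% → the team plan
Organic: the team plan 19/27 = 70.4%, the Premium plan 26/44 = 59.1% → the team plan
Referral: the team plan 12/19 = 63.2%, the Premium plan 14/25 = 56.0% → the team plan
Paid: the team plan 20/22 = 90.9%, the Premium plan 26/31 = 83.9% → the team plan
Overall: the team plan 59/91 = 64.8%, the Premium plan 74/125 = 59.2% → the team plan
The team plan wins overall and in every signup group — no reversal.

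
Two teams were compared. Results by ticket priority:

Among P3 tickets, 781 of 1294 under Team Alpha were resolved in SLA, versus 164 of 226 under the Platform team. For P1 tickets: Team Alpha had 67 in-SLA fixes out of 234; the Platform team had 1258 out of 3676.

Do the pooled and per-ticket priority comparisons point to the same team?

P3: Team Alpha 781/1294 = 60.4%, the Platform team 164/226 = 72.6% → the Platform team
P1: Team Alpha 67/234 = 28.6%, the Platform team 1258/3676 = 34.2% → the Platform team
Overall: Team Alpha 848/1528 = 55.5%, the Platform team 1422/3902 = 36.4% → Team Alpha
The Platform team wins each ticket group but Team Alpha wins overall — the comparison reverses. The Platform team's tickets skew toward P1, which has a lower base rate.

No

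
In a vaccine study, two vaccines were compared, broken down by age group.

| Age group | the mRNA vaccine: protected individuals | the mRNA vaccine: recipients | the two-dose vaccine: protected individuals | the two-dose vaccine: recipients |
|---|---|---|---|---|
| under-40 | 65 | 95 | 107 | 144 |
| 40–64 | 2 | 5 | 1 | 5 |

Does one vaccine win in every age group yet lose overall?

No

Under-40: the mRNA vaccine 65/95 = 68.4%, the two-dose vaccine 107/144 = 74.3% → the two-dose vaccine
40–64: the mRNA vaccine 2/5 = 40.0%, the two-dose vaccine 1/5 = 20.0% → the mRNA vaccine
Overall: the mRNA vaccine 67/100 = 67.0%, the two-dose vaccine 108/149 = 72.5% → the two-dose vaccine
Neither sweeps: the mRNA vaccine wins 1 of 2 groups, the two-dose vaccine wins 1. The two-dose vaccine wins overall but not every group — no Simpson reversal.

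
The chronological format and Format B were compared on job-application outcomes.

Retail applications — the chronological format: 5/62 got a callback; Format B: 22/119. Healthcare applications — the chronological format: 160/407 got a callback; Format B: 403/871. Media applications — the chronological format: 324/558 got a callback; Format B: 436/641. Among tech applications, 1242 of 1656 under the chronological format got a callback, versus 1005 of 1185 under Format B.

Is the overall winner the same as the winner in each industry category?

Yes

Retail: the chronological format 5/62 = 8.1%, Format B 22/119 = 18.5% → Format B
Healthcare: the chronological format 160/407 = 39.3%, Format B 403/871 = 46.3% → Format B
Media: the chronological format 324/558 = 58.1%, Format B 436/641 = 68.0% → Format B
Tech: the chronological format 1242/1656 = 75.0%, Format B 1005/1185 = 84.8% → Format B
Overall: the chronological format 1731/2683 = 64.5%, Format B 1866/2816 = 66.3% → Format B
Format B wins overall and in every industry group — no reversal.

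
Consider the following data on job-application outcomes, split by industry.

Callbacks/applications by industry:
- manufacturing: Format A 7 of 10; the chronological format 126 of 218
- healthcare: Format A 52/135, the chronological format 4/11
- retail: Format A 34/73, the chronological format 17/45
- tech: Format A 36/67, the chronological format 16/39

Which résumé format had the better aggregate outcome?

the chronological format

Manufacturing: Format A 7/10 = 70.0%, the chronological format 126/218 = 57.8% → Format A
Healthcare: Format A 52/135 = 38.5%, the chronological format 4/11 = 36.4% → Format A
Retail: Format A 34/73 = 46.6%, the chronological format 17/45 = 37.8% → Format A
Tech: Format A 36/67 = 53.7%, the chronological format 16/39 = 41.0% → Format A
Overall: Format A 129/285 = 45.3%, the chronological format 163/313 = 52.1% → the chronological format
(Format A wins every industry group but the chronological format wins overall — Format A's applications skew toward the low-rate healthcare group.)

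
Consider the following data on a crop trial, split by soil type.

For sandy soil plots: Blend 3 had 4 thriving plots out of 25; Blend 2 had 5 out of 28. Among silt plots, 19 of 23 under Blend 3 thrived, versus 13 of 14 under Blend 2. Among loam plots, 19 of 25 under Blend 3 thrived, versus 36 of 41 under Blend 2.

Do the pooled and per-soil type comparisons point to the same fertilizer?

Sandy soil: Blend 3 4/25 = 16.0%, Blend 2 5/28 = 17.9% → Blend 2
Silt: Blend 3 19/23 = 82.6%, Blend 2 13/14 = 92.9% → Blend 2
Loam: Blend 3 19/25 = 76.0%, Blend 2 36/41 = 87.8% → Blend 2
Overall: Blend 3 42/73 = 57.5%, Blend 2 54/83 = 65.1% → Blend 2
Blend 2 wins overall and in every soil group — no reversal.

Yes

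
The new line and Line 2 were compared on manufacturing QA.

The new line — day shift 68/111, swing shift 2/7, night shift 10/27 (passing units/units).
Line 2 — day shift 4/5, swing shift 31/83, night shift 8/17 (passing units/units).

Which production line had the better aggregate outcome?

Day shift: the new line 68/111 = 61.3%, Line 2 4/5 = 80.0% → Line 2
Swing shift: the new line 2/7 = 28.6%, Line 2 31/83 = 37.3% → Line 2
Night shift: the new line 10/27 = 37.0%, Line 2 8/17 = 47.1% → Line 2
Overall: the new line 80/145 = 55.2%, Line 2 43/105 = 41.0% → the new line
(Line 2 wins every shift group but the new line wins overall — Line 2's units skew toward the low-rate swing shift group.)

the new line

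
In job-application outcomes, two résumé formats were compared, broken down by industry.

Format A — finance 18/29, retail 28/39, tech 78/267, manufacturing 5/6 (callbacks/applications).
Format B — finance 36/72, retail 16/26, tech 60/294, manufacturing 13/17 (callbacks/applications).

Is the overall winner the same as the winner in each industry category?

Yes

Finance: Format A 18/29 = 62.1%, Format B 36/72 = 50.0% → Format A
Retail: Format A 28/39 = 71.8%, Format B 16/26 = 61.5% → Format A
Tech: Format A 78/267 = 29.2%, Format B 60/294 = 20.4% → Format A
Manufacturing: Format A 5/6 = 83.3%, Format B 13/17 = 76.5% → Format A
Overall: Format A 129/341 = 37.8%, Format B 125/409 = 30.6% → Format A
Format A wins overall and in every industry group — no reversal.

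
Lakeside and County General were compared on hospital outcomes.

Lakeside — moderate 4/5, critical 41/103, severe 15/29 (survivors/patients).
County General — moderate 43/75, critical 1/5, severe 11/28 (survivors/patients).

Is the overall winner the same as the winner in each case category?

Moderate: Lakeside 4/5 = 80.0%, County General 43/75 = 57.3% → Lakeside
Critical: Lakeside 41/103 = 39.8%, County General 1/5 = 20.0% → Lakeside
Severe: Lakeside 15/29 = 51.7%, County General 11/28 = 39.3% → Lakeside
Overall: Lakeside 60/137 = 43.8%, County General 55/108 = 50.9% → County General
Lakeside wins each case group but County General wins overall — the comparison reverses. Lakeside's patients skew toward critical, which has a lower base rate.

No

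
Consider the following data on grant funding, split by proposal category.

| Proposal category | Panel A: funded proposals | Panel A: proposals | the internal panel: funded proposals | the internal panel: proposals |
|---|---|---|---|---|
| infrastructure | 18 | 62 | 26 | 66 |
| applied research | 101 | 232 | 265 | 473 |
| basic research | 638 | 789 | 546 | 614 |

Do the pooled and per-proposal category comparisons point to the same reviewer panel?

Infrastructure: Panel A 18/62 = 29.0%, the internal panel 26/66 = 39.4% → the internal panel
Applied research: Panel A 101/232 = 43.5%, the internal panel 265/473 = 56.0% → the internal panel
Basic research: Panel A 638/789 = 80.9%, the internal panel 546/614 = 88.9% → the internal panel
Overall: Panel A 757/1083 = 69.9%, the internal panel 837/1153 = 72.6% → the internal panel
The internal panel wins overall and in every proposal group — no reversal.

Yes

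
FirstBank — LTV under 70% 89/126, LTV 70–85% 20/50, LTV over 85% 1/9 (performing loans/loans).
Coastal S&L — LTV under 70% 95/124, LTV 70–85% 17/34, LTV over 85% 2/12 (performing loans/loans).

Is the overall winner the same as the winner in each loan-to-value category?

LTV under 70%: FirstBank 89/126 = 70.6%, Coastal S&L 95/124 = 76.6% → Coastal S&L
LTV 70–85%: FirstBank 20/50 = 40.0%, Coastal S&L 17/34 = 50.0% → Coastal S&L
LTV over 85%: FirstBank 1/9 = 11.1%, Coastal S&L 2/12 = 16.7% → Coastal S&L
Overall: FirstBank 110/185 = 59.5%, Coastal S&L 114/170 = 67.1% → Coastal S&L
Coastal S&L wins overall and in every loan-to-value group — no reversal.

Yes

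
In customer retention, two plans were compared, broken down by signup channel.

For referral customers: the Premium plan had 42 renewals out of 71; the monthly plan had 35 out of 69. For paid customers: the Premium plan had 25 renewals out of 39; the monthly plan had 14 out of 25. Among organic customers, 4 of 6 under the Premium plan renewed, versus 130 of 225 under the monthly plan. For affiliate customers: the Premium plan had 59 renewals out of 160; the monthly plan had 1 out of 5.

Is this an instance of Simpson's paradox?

Referral: the Premium plan 42/71 = 59.2%, the monthly plan 35/69 = 50.7% → the Premium plan
Paid: the Premium plan 25/39 = 64.1%, the monthly plan 14/25 = 56.0% → the Premium plan
Organic: the Premium plan 4/6 = 66.7%, the monthly plan 130/225 = 57.8% → the Premium plan
Affiliate: the Premium plan 59/160 = 36.9%, the monthly plan 1/5 = 20.0% → the Premium plan
Overall: the Premium plan 130/276 = 47.1%, the monthly plan 180/324 = 55.6% → the monthly plan
The Premium plan wins each signup group but the monthly plan wins overall — the comparison reverses. The Premium plan's customers skew toward affiliate, which has a lower base rate.

Yes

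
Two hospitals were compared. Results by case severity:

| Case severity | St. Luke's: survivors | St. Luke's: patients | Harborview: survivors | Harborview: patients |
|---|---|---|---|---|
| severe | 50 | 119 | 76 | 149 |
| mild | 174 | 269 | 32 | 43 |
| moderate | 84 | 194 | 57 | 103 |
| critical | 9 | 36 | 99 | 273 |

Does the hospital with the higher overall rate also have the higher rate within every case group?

Severe: St. Luke's 50/119 = 42.0%, Harborview 76/149 = 51.0% → Harborview
Mild: St. Luke's 174/269 = 64.7%, Harborview 32/43 = 74.4% → Harborview
Moderate: St. Luke's 84/194 = 43.3%, Harborview 57/103 = 55.3% → Harborview
Critical: St. Luke's 9/36 = 25.0%, Harborview 99/273 = 36.3% → Harborview
Overall: St. Luke's 317/618 = 51.3%, Harborview 264/568 = 46.5% → St. Luke's
Harborview wins each case group but St. Luke's wins overall — the comparison reverses. Harborview's patients skew toward critical, which has a lower base rate.

No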